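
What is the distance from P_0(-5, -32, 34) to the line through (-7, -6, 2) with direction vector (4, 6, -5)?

Direction vector d = (4, 6, -5).
AP = (2, -26, 32), and AP × d = (-62, 138, 116).
|AP × d|² = 36344 and |d|² = 77, so the distance is √(36344/77) = √472 = 2√118.

2√118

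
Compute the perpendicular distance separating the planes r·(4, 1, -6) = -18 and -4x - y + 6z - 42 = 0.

Divide the second equation by -1 to match normals: 4x + y - 6z = -42.
Both planes have normal n = (4, 1, -6), |n| = √53. Any point on the first plane is at distance |(-42) − (-18)|/|n| = 24/√53 from the second.

24√53/53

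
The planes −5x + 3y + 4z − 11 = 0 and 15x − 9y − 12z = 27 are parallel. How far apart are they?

Divide the second equation by -3 to match normals: −5x + 3y + 4z = -9.
Both planes have normal n = (−5, 3, 4), |n| = 5√2. Any point on the first plane is at distance |(-9) − 11|/|n| = 20/(5√2) = 2√2 from the second.

2√2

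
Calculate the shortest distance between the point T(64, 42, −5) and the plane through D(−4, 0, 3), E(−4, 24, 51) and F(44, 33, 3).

4/7

DE = (0, 24, 48) and DF = (48, 33, 0), so a normal is n = DE × DF = (−1584, 2304, −1152).
d = |(-1584)·64 + 2304·42 + (-1152)·(-5) − 2880| / √(2509056 + 5308416 + 1327104) = |-1728| / 3024 = 4/7.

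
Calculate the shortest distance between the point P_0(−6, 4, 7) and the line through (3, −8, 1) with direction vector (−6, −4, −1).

3√29

Direction vector d = (−6, −4, −1).
AP = (−9, 12, 6), and AP × d = (12, −45, 108).
|AP × d|² = 13833 and |d|² = 53, so the distance is √(13833/53) = √261 = 3√29.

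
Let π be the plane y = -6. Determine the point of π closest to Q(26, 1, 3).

(26, -6, 3)

The perpendicular from Q has direction n = (0, 1, 0): r = (26, 1, 3) + μ(0, 1, 0).
Substitute into the plane: n·(Q + μn) = -6 gives 1 + 1μ = -6, so μ = -7.
Foot = (26, 1, 3) + (-7)·(0, 1, 0) = (26, -6, 3).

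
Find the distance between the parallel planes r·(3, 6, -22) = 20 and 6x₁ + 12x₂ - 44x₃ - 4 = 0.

18/23

Divide the second equation by 2 to match normals: 3x₁ + 6x₂ - 22x₃ = 2.
With common normal n = (3, 6, -22) (|n| = 23), the distance is |20 − 2|/|n| = 18/23.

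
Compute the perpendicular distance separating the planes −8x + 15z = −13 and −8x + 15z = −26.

With common normal n = (−8, 0, 15) (|n| = 17), the distance is |(-13) − (-26)|/|n| = 13/17.

13/17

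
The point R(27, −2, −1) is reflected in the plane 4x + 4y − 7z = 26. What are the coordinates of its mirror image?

With n = (4, 4, −7), the signed offset is (n·R − 26)/|n|² = 81/81 = 1.
R' = R − 2t·n = (27, −2, −1) − 2·(4, 4, −7) = (19, −10, 13).

(19, -10, 13)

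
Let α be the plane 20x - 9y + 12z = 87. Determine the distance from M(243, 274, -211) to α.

n = (20, -9, 12); n·P − 87 = -225; |n| = 25; distance = 225/25 = 9.

9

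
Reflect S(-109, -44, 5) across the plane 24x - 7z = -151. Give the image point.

(83, -44, -51)

n = (24, 0, -7), |n|² = 625, n·S − (-151) = -2500, so t = -2500/625 = -4.
Foot F = S − (-4)·n = (-13, -44, -23); the reflection is 2F − S = (83, -44, -51).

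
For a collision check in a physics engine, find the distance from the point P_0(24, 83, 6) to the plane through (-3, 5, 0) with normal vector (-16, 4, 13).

The plane has equation n·(r − (-3, 5, 0)) = 0, i.e. n·r = 68.
d = |(-16)·24 + 4·83 + 13·6 − 68| / √(256 + 16 + 169) = |-42| / 21 = 2.

2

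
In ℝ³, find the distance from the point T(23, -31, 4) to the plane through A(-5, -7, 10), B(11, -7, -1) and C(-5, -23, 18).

AB = (16, 0, -11) and AC = (0, -16, 8), so a normal is n = AB × AC = (-176, -128, -256).
Then n·(23, -31, 4) - (-784) = -320.
|n| = √(30976 + 16384 + 65536) = 336, so the distance is |-320|/336 = 20/21.

20/21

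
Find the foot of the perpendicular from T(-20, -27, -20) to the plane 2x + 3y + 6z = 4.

n = (2, 3, 6), |n|² = 49, and n·T − 4 = -245.
t = -245/49 = -5, so the foot is T − t·n = (-20, -27, -20) − (-5)·(2, 3, 6) = (-10, -12, 10).

(-10, -12, 10)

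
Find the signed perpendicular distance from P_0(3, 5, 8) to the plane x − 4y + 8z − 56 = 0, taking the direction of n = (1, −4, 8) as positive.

-1

n·P_0 − 56 = -9.
|n| = 9, so the signed distance is -9/9 = -1.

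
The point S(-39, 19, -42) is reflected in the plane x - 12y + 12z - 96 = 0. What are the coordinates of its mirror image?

(-33, -53, 30)

With n = (1, -12, 12), the signed offset is (n·S − 96)/|n|² = -867/289 = -3.
S' = S − 2t·n = (-39, 19, -42) − (-6)·(1, -12, 12) = (-33, -53, 30).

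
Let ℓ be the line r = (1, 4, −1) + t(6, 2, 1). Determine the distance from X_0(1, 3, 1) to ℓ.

√5

Direction vector d = (6, 2, 1).
AP = (0, −1, 2); AP·d = 0, |AP|² = 5, |d|² = 41.
distance² = |AP|² − (AP·d)²/|d|² = 5 − 0/41 = 5, so the distance is √5.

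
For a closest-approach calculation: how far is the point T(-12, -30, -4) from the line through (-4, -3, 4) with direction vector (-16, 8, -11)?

Direction vector d = (-16, 8, -11).
AP = (-8, -27, -8); AP·d = 0, |AP|² = 857, |d|² = 441.
distance² = |AP|² − (AP·d)²/|d|² = 857 − 0/441 = 857, so the distance is √857.

√857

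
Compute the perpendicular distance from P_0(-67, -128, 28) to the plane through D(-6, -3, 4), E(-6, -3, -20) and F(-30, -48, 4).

5

DE = (0, 0, -24) and DF = (-24, -45, 0), so a normal is n = DE × DF = (-1080, 576, 0).
Then n·(-67, -128, 28) - 4752 = -6120.
|n| = √(1166400 + 331776 + 0) = 1224, so the distance is |-6120|/1224 = 5.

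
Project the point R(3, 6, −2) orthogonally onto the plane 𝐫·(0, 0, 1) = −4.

(3, 6, -4)

n = (0, 0, 1), |n|² = 1, and n·R − (-4) = 2.
t = 2/1 = 2, so the foot is R − t·n = (3, 6, −2) − 2·(0, 0, 1) = (3, 6, −4).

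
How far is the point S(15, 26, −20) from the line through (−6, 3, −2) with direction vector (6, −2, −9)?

9√10

Direction vector d = (6, −2, −9).
AP = (21, 23, −18), and AP × d = (−243, 81, −180).
|AP × d|² = 98010 and |d|² = 121, so the distance is √(98010/121) = √810 = 9√10.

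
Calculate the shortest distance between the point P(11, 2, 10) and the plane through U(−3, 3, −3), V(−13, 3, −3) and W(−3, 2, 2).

UV = (−10, 0, 0) and UW = (0, −1, 5), so a normal is n = UV × UW = (0, 50, 10).
Then n·(11, 2, 10) − 120 = 80.
|n| = √(0 + 2500 + 100) = 10√26, so the distance is |80|/(10√26) = 8/√26.

4√26/13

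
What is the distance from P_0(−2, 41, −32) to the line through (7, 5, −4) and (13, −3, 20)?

8√10

A direction vector is d = (6, −8, 24).
AP = (−9, 36, −28), and AP × d = (640, 48, −144).
|AP × d|² = 432640 and |d|² = 676, so the distance is √(432640/676) = √640 = 8√10.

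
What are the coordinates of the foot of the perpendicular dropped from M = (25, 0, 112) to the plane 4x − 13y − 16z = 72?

(41, -52, 48)

n = (4, −13, −16), |n|² = 441, and n·M − 72 = -1764.
t = -1764/441 = -4, so the foot is M − t·n = (25, 0, 112) − (-4)·(4, −13, −16) = (41, −52, 48).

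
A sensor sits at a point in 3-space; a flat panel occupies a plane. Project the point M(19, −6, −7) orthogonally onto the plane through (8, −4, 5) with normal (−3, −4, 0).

(16, -10, -7)

n = (−3, −4, 0), |n|² = 25, and n·M − (-8) = -25.
t = -25/25 = -1, so the foot is M − t·n = (19, −6, −7) − (-1)·(−3, −4, 0) = (16, −10, −7).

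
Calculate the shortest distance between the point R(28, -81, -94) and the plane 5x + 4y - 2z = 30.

n = (5, 4, -2); n·P − 30 = -26; |n| = 3√5; distance = 26/(3√5) = 26√5/15.

26√5/15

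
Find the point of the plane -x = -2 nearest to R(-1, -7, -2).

(2, -7, -2)

The perpendicular from R has direction n = (-1, 0, 0): r = (-1, -7, -2) + t(-1, 0, 0).
Substitute into the plane: n·(R + tn) = -2 gives 1 + 1t = -2, so t = -3.
Foot = (-1, -7, -2) + (-3)·(-1, 0, 0) = (2, -7, -2).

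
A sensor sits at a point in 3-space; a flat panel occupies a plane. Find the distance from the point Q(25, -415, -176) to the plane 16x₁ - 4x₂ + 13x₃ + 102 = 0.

6

n = (16, -4, 13); n·P − (-102) = -126; |n| = 21; distance = 126/21 = 6.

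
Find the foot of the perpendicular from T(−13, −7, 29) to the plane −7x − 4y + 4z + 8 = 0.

(8, 5, 17)

n = (−7, −4, 4), |n|² = 81, and n·T − (-8) = 243.
t = 243/81 = 3, so the foot is T − t·n = (−13, −7, 29) − 3·(−7, −4, 4) = (8, 5, 17).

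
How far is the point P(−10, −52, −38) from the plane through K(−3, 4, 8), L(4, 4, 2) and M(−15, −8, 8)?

28/11

KL = (7, 0, −6) and KM = (−12, −12, 0), so a normal is n = KL × KM = (−72, 72, −84).
d = |(-72)·(-10) + 72·(-52) + (-84)·(-38) − (-168)| / √(5184 + 5184 + 7056) = |336| / 132 = 28/11.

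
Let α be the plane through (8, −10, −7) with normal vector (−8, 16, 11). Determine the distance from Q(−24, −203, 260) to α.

5

The plane has equation n·(r − (8, −10, −7)) = 0, i.e. n·r = -301.
d = |(-8)·(-24) + 16·(-203) + 11·260 − (-301)| / √(64 + 256 + 121) = |105| / 21 = 5.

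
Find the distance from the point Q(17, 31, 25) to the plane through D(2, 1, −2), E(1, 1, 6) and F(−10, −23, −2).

DE = (−1, 0, 8) and DF = (−12, −24, 0), so a normal is n = DE × DF = (192, −96, 24).
Then n·(17, 31, 25) − 240 = 648.
|n| = √(36864 + 9216 + 576) = 216, so the distance is |648|/216 = 3.

3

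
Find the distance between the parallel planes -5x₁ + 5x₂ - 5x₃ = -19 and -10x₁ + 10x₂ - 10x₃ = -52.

Divide the second equation by 2 to match normals: -5x₁ + 5x₂ - 5x₃ = -26.
Both planes have normal n = (-5, 5, -5), |n| = 5√3. Any point on the first plane is at distance |(-26) − (-19)|/|n| = 7/(5√3) from the second.

7/(5√3)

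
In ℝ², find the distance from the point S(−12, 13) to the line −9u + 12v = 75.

63/5

d = |(-9)·(-12) + 12·13 − 75| / √(81 + 144) = |189|/15 = 63/5.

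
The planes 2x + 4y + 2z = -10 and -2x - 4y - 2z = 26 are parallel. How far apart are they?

Divide the second equation by -1 to match normals: 2x + 4y + 2z = -26.
With common normal n = (2, 4, 2) (|n| = 2√6), the distance is |(-10) − (-26)|/|n| = 16/(2√6) = 4√6/3.

4√6/3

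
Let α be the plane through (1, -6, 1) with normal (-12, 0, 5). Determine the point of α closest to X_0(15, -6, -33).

The perpendicular from X_0 has direction n = (-12, 0, 5): r = (15, -6, -33) + μ(-12, 0, 5).
Substitute into the plane: n·(X_0 + μn) = -7 gives -345 + 169μ = -7, so μ = 2.
Foot = (15, -6, -33) + 2·(-12, 0, 5) = (-9, -6, -23).

(-9, -6, -23)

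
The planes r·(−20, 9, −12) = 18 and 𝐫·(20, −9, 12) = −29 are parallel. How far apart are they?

Divide the second equation by -1 to match normals: −20x + 9y − 12z = 29.
Both planes have normal n = (−20, 9, −12), |n| = 25. Any point on the first plane is at distance |29 − 18|/|n| = 11/25 from the second.

11/25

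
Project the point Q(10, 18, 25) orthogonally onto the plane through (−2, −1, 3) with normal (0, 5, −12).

(10, 23, 13)

The perpendicular from Q has direction n = (0, 5, −12): r = (10, 18, 25) + λ(0, 5, −12).
Substitute into the plane: n·(Q + λn) = -41 gives -210 + 169λ = -41, so λ = 1.
Foot = (10, 18, 25) + 1·(0, 5, −12) = (10, 23, 13).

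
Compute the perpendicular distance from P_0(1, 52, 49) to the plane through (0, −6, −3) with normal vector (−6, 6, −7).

2

The plane has equation n·(r − (0, −6, −3)) = 0, i.e. n·r = -15.
d = |(-6)·1 + 6·52 + (-7)·49 − (-15)| / √(36 + 36 + 49) = |-22| / 11 = 2.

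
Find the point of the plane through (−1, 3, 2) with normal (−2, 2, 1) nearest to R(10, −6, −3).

n = (−2, 2, 1), |n|² = 9, and n·R − 10 = -45.
t = -45/9 = -5, so the foot is R − t·n = (10, −6, −3) − (-5)·(−2, 2, 1) = (0, 4, 2).

(0, 4, 2)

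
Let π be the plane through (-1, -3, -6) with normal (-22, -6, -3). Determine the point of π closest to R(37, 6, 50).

(-7, -6, 44)

The perpendicular from R has direction n = (-22, -6, -3): r = (37, 6, 50) + t(-22, -6, -3).
Substitute into the plane: n·(R + tn) = 58 gives -1000 + 529t = 58, so t = 2.
Foot = (37, 6, 50) + 2·(-22, -6, -3) = (-7, -6, 44).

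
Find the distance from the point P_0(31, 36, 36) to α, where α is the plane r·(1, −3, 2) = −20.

Normal vector n = (1, −3, 2), and n·(31, 36, 36) − (−20) = 15.
|n| = √(1 + 9 + 4) = √14, so the distance is |15|/√14 = 15√14/14.

15√14/14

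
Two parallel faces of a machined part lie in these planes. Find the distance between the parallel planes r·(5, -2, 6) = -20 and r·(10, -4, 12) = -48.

Divide the second equation by 2 to match normals: 5x - 2y + 6z = -24.
With common normal n = (5, -2, 6) (|n| = √65), the distance is |(-20) − (-24)|/|n| = 4/√65 = 4√65/65.

4/√65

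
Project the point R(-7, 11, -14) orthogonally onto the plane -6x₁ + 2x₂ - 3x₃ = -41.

(11, 5, -5)

The perpendicular from R has direction n = (-6, 2, -3): r = (-7, 11, -14) + μ(-6, 2, -3).
Substitute into the plane: n·(R + μn) = -41 gives 106 + 49μ = -41, so μ = -3.
Foot = (-7, 11, -14) + (-3)·(-6, 2, -3) = (11, 5, -5).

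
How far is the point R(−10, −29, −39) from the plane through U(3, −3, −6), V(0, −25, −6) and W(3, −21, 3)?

UV = (−3, −22, 0) and UW = (0, −18, 9), so a normal is n = UV × UW = (−198, 27, 54).
Then n·(−10, −29, −39) − (−999) = 90.
|n| = √(39204 + 729 + 2916) = 207, so the distance is |90|/207 = 10/23.

10/23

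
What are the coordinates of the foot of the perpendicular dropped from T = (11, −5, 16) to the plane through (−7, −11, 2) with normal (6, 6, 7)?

(-1, -17, 2)

n = (6, 6, 7), |n|² = 121, and n·T − (-94) = 242.
t = 242/121 = 2, so the foot is T − t·n = (11, −5, 16) − 2·(6, 6, 7) = (−1, −17, 2).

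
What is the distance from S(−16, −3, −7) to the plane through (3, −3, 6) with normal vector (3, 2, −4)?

5/√29

The plane has equation n·(r − (3, −3, 6)) = 0, i.e. n·r = -21.
Then n·(−16, −3, −7) − (−21) = −5.
|n| = √(9 + 4 + 16) = √29, so the distance is |-5|/√29 = 5/√29.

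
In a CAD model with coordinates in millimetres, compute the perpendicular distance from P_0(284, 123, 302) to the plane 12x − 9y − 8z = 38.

9

Normal vector n = (12, −9, −8), and n·(284, 123, 302) − 38 = −153.
|n| = √(144 + 81 + 64) = 17, so the distance is |-153|/17 = 9.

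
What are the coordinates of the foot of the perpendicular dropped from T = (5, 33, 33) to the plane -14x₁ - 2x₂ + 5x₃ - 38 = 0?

(111/25, 823/25, 166/5)

n = (-14, -2, 5), |n|² = 225, and n·T − 38 = -9.
t = -9/225 = -1/25, so the foot is T − t·n = (5, 33, 33) − (-1/25)·(-14, -2, 5) = (111/25, 823/25, 166/5).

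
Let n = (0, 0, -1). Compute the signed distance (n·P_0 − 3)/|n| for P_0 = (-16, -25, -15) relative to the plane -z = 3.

12

n·P_0 − 3 = 12.
|n| = 1, so the signed distance is 12/1 = 12.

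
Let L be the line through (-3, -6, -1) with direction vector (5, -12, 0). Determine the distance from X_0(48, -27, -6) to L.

√1546

Direction vector d = (5, -12, 0).
AP = (51, -21, -5); AP·d = 507, |AP|² = 3067, |d|² = 169.
distance² = |AP|² − (AP·d)²/|d|² = 3067 − 257049/169 = 1546, so the distance is √1546.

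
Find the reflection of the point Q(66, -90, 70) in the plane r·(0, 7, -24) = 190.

(66, -34, -122)

With n = (0, 7, -24), the signed offset is (n·Q − 190)/|n|² = -2500/625 = -4.
Q' = Q − 2t·n = (66, -90, 70) − (-8)·(0, 7, -24) = (66, -34, -122).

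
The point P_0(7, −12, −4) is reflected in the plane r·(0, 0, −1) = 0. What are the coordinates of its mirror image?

With n = (0, 0, −1), the signed offset is (n·P_0 − 0)/|n|² = 4/1 = 4.
P_0' = P_0 − 2t·n = (7, −12, −4) − 8·(0, 0, −1) = (7, −12, 4).

(7, -12, 4)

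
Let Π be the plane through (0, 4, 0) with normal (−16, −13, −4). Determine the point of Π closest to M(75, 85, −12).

(-5, 20, -32)

The perpendicular from M has direction n = (−16, −13, −4): r = (75, 85, −12) + μ(−16, −13, −4).
Substitute into the plane: n·(M + μn) = -52 gives -2257 + 441μ = -52, so μ = 5.
Foot = (75, 85, −12) + 5·(−16, −13, −4) = (−5, 20, −32).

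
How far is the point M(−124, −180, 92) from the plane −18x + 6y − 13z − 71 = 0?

5

Normal vector n = (−18, 6, −13), and n·(−124, −180, 92) − 71 = −115.
|n| = √(324 + 36 + 169) = 23, so the distance is |-115|/23 = 5.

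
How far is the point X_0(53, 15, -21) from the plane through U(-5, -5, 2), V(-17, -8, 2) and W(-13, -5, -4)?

2

UV = (-12, -3, 0) and UW = (-8, 0, -6), so a normal is n = UV × UW = (18, -72, -24).
Then n·(53, 15, -21) - 222 = 156.
|n| = √(324 + 5184 + 576) = 78, so the distance is |156|/78 = 2.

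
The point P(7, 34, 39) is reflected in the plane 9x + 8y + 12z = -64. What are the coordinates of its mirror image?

With n = (9, 8, 12), the signed offset is (n·P − (-64))/|n|² = 867/289 = 3.
P' = P − 2t·n = (7, 34, 39) − 6·(9, 8, 12) = (-47, -14, -33).

(-47, -14, -33)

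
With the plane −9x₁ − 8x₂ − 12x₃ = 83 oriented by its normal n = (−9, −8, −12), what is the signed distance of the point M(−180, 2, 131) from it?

n·M − 83 = -51.
|n| = 17, so the signed distance is -51/17 = -3.

-3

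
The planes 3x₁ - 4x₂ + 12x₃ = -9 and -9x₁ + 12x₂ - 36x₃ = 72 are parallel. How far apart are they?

15/13

Divide the second equation by -3 to match normals: 3x₁ - 4x₂ + 12x₃ = -24.
Both planes have normal n = (3, -4, 12), |n| = 13. Any point on the first plane is at distance |(-24) − (-9)|/|n| = 15/13 from the second.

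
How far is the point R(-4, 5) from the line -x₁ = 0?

The normal to the line is n = (-1, 0) with |n| = 1.
|n·R − 0| = |4 − 0| = 4, so the distance is 4/1 = 4.

4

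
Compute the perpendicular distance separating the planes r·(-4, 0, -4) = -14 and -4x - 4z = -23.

With common normal n = (-4, 0, -4) (|n| = 4√2), the distance is |(-14) − (-23)|/|n| = 9/(4√2) = 9√2/8.

9/(4√2)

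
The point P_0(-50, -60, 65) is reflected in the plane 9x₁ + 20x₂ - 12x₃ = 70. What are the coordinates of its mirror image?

(22, 100, -31)

n = (9, 20, -12), |n|² = 625, n·P_0 − 70 = -2500, so t = -2500/625 = -4.
Foot F = P_0 − (-4)·n = (-14, 20, 17); the reflection is 2F − P_0 = (22, 100, -31).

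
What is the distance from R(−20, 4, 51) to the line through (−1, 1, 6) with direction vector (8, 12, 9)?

Direction vector d = (8, 12, 9).
AP = (−19, 3, 45), and AP × d = (−513, 531, −252).
|AP × d|² = 608634 and |d|² = 289, so the distance is √(608634/289) = √2106 = 9√26.

9√26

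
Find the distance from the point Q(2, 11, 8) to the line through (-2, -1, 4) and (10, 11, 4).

4√3

A direction vector is d = (12, 12, 0).
AP = (4, 12, 4), and AP × d = (-48, 48, -96).
|AP × d|² = 13824 and |d|² = 288, so the distance is √(13824/288) = √48 = 4√3.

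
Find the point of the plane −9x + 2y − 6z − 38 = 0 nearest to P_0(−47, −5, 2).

(-20, -11, 20)

The perpendicular from P_0 has direction n = (−9, 2, −6): r = (−47, −5, 2) + μ(−9, 2, −6).
Substitute into the plane: n·(P_0 + μn) = 38 gives 401 + 121μ = 38, so μ = -3.
Foot = (−47, −5, 2) + (-3)·(−9, 2, −6) = (−20, −11, 20).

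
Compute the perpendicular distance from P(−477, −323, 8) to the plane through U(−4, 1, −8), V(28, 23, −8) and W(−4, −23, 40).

7

UV = (32, 22, 0) and UW = (0, −24, 48), so a normal is n = UV × UW = (1056, −1536, −768).
d = |1056·(-477) + (-1536)·(-323) + (-768)·8 − 384| / √(1115136 + 2359296 + 589824) = |-14112| / 2016 = 7.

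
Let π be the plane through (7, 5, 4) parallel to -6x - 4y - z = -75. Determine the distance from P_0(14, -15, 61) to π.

Parallel planes share the normal n = (-6, -4, -1); since (7, 5, 4) lies on the plane, its equation is -6x - 4y - z = -66.
n = (-6, -4, -1); n·P − (-66) = -19; |n| = √53; distance = 19/√53.

19/√53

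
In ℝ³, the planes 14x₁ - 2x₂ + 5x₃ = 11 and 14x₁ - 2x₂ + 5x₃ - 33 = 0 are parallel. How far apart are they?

With common normal n = (14, -2, 5) (|n| = 15), the distance is |11 − 33|/|n| = 22/15.

22/15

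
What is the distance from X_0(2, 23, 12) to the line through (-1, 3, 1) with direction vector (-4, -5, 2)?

5√14

Direction vector d = (-4, -5, 2).
AP = (3, 20, 11); AP·d = -90, |AP|² = 530, |d|² = 45.
distance² = |AP|² − (AP·d)²/|d|² = 530 − 8100/45 = 350, so the distance is 5√14.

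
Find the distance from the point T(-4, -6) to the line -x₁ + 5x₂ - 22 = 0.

48/√26

d = |(-1)·(-4) + 5·(-6) − 22| / √(1 + 25) = |-48|/√26 = 48/√26.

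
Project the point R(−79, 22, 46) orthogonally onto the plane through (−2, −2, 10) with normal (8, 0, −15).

(-47, 22, -14)

The perpendicular from R has direction n = (8, 0, −15): r = (−79, 22, 46) + t(8, 0, −15).
Substitute into the plane: n·(R + tn) = -166 gives -1322 + 289t = -166, so t = 4.
Foot = (−79, 22, 46) + 4·(8, 0, −15) = (−47, 22, −14).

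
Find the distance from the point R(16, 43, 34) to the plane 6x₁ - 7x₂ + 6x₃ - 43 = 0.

4

n = (6, -7, 6); n·P − 43 = -44; |n| = 11; distance = 44/11 = 4.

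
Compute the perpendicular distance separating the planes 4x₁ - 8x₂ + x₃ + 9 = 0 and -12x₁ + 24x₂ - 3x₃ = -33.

20/9

Divide the second equation by -3 to match normals: 4x₁ - 8x₂ + x₃ = 11.
With common normal n = (4, -8, 1) (|n| = 9), the distance is |(-9) − 11|/|n| = 20/9.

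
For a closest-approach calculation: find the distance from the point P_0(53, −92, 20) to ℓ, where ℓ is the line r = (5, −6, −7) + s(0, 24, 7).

2√1201

Direction vector d = (0, 24, 7).
AP = (48, −86, 27), and AP × d = (−1250, −336, 1152).
|AP × d|² = 3002500 and |d|² = 625, so the distance is √(3002500/625) = √4804 = 2√1201.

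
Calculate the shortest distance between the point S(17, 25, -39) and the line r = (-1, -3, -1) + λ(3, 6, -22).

Direction vector d = (3, 6, -22).
AP = (18, 28, -38); AP·d = 1058, |AP|² = 2552, |d|² = 529.
distance² = |AP|² − (AP·d)²/|d|² = 2552 − 1119364/529 = 436, so the distance is 2√109.

2√109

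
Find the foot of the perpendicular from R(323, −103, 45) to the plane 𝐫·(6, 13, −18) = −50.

n = (6, 13, −18), |n|² = 529, and n·R − (-50) = -161.
t = -161/529 = -7/23, so the foot is R − t·n = (323, −103, 45) − (-7/23)·(6, 13, −18) = (7471/23, −2278/23, 909/23).

(7471/23, -2278/23, 909/23)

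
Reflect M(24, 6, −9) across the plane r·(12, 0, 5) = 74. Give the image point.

(0, 6, -19)

With n = (12, 0, 5), the signed offset is (n·M − 74)/|n|² = 169/169 = 1.
M' = M − 2t·n = (24, 6, −9) − 2·(12, 0, 5) = (0, 6, −19).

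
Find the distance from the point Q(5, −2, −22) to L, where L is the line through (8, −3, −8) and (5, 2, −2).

A direction vector is d = (−3, 5, 6).
AP = (−3, 1, −14); AP·d = -70, |AP|² = 206, |d|² = 70.
distance² = |AP|² − (AP·d)²/|d|² = 206 − 4900/70 = 136, so the distance is 2√34.

2√34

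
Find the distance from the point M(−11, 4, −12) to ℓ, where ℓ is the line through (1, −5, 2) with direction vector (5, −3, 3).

Direction vector d = (5, −3, 3).
AP = (−12, 9, −14), and AP × d = (−15, −34, −9).
|AP × d|² = 1462 and |d|² = 43, so the distance is √(1462/43) = √34.

√34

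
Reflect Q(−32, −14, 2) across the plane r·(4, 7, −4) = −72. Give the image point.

n = (4, 7, −4), |n|² = 81, n·Q − (-72) = -162, so t = -162/81 = -2.
Foot F = Q − (-2)·n = (−24, 0, −6); the reflection is 2F − Q = (−16, 14, −14).

(-16, 14, -14)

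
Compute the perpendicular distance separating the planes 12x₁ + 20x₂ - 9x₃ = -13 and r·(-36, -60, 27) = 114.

1

Divide the second equation by -3 to match normals: 12x₁ + 20x₂ - 9x₃ = -38.
Both planes have normal n = (12, 20, -9), |n| = 25. Any point on the first plane is at distance |(-38) − (-13)|/|n| = 25/25 = 1 from the second.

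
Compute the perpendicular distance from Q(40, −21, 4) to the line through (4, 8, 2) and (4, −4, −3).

√1465

A direction vector is d = (0, −12, −5).
AP = (36, −29, 2), and AP × d = (169, 180, −432).
|AP × d|² = 247585 and |d|² = 169, so the distance is √(247585/169) = √1465.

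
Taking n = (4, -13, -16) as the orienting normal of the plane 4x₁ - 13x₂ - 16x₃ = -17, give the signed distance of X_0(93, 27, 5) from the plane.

-2

n·X_0 − (-17) = -42.
|n| = 21, so the signed distance is -42/21 = -2.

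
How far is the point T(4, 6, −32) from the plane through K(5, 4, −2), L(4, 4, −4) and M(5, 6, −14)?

16√41/41

KL = (−1, 0, −2) and KM = (0, 2, −12), so a normal is n = KL × KM = (4, −12, −2).
Then n·(4, 6, −32) − (−24) = 32.
|n| = √(16 + 144 + 4) = 2√41, so the distance is |32|/(2√41) = 16√41/41.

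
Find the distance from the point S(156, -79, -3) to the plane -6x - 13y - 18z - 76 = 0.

3

n = (-6, -13, -18); n·P − 76 = 69; |n| = 23; distance = 69/23 = 3.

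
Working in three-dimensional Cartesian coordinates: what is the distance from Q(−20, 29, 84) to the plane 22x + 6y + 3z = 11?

Normal vector n = (22, 6, 3), and n·(−20, 29, 84) − 11 = −25.
|n| = √(484 + 36 + 9) = 23, so the distance is |-25|/23 = 25/23.

25/23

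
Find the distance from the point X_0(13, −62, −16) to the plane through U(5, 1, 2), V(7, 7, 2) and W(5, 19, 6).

12/11

UV = (2, 6, 0) and UW = (0, 18, 4), so a normal is n = UV × UW = (24, −8, 36).
Then n·(13, −62, −16) − 184 = 48.
|n| = √(576 + 64 + 1296) = 44, so the distance is |48|/44 = 12/11.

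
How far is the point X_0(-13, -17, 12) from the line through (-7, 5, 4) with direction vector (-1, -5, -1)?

2√38

Direction vector d = (-1, -5, -1).
AP = (-6, -22, 8); AP·d = 108, |AP|² = 584, |d|² = 27.
distance² = |AP|² − (AP·d)²/|d|² = 584 − 11664/27 = 152, so the distance is 2√38.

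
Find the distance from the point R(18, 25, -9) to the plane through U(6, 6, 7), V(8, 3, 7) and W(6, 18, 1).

UV = (2, -3, 0) and UW = (0, 12, -6), so a normal is n = UV × UW = (18, 12, 24).
Then n·(18, 25, -9) - 348 = 60.
|n| = √(324 + 144 + 576) = 6√29, so the distance is |60|/(6√29) = 10√29/29.

10√29/29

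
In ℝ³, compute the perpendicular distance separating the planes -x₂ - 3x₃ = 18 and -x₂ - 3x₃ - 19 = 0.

√10/10

Both planes have normal n = (0, -1, -3), |n| = √10. Any point on the first plane is at distance |19 − 18|/|n| = 1/√10 = √10/10 from the second.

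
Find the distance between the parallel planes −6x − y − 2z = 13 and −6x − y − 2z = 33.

20/√41

Both planes have normal n = (−6, −1, −2), |n| = √41. Any point on the first plane is at distance |33 − 13|/|n| = 20/√41 from the second.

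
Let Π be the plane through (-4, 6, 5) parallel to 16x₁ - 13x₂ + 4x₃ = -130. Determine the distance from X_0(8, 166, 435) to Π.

Parallel planes share the normal n = (16, -13, 4); since (-4, 6, 5) lies on the plane, its equation is 16x₁ - 13x₂ + 4x₃ = -122.
d = |16·8 + (-13)·166 + 4·435 − (-122)| / √(256 + 169 + 16) = |-168| / 21 = 8.

8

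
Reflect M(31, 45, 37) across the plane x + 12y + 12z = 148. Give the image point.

(25, -27, -35)

n = (1, 12, 12), |n|² = 289, n·M − 148 = 867, so t = 867/289 = 3.
Foot F = M − 3·n = (28, 9, 1); the reflection is 2F − M = (25, −27, −35).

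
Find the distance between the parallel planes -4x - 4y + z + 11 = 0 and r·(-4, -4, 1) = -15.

4√33/33

Both planes have normal n = (-4, -4, 1), |n| = √33. Any point on the first plane is at distance |(-15) − (-11)|/|n| = 4/√33 from the second.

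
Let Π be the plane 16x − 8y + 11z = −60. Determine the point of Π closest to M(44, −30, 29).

(-4, -6, -4)

n = (16, −8, 11), |n|² = 441, and n·M − (-60) = 1323.
t = 1323/441 = 3, so the foot is M − t·n = (44, −30, 29) − 3·(16, −8, 11) = (−4, −6, −4).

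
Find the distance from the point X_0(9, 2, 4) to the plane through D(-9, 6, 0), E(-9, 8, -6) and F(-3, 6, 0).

8/√10

DE = (0, 2, -6) and DF = (6, 0, 0), so a normal is n = DE × DF = (0, -36, -12).
d = |(-36)·2 + (-12)·4 − (-216)| / √(0 + 1296 + 144) = |96| / (12√10) = 4√10/5.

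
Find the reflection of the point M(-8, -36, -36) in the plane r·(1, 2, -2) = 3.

n = (1, 2, -2), |n|² = 9, n·M − 3 = -11, so t = -11/9.
Foot F = M − (-11/9)·n = (-61/9, -302/9, -346/9); the reflection is 2F − M = (-50/9, -280/9, -368/9).

(-50/9, -280/9, -368/9)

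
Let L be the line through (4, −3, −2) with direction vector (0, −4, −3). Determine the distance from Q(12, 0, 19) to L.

17

Direction vector d = (0, −4, −3).
AP = (8, 3, 21), and AP × d = (75, 24, −32).
|AP × d|² = 7225 and |d|² = 25, so the distance is √(7225/25) = √289 = 17.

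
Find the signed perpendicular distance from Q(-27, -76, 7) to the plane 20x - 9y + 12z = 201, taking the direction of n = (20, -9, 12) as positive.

n·Q − 201 = 27.
|n| = 25, so the signed distance is 27/25.

27/25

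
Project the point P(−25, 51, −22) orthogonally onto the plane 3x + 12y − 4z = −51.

(-37, 3, -6)

The perpendicular from P has direction n = (3, 12, −4): r = (−25, 51, −22) + t(3, 12, −4).
Substitute into the plane: n·(P + tn) = -51 gives 625 + 169t = -51, so t = -4.
Foot = (−25, 51, −22) + (-4)·(3, 12, −4) = (−37, 3, −6).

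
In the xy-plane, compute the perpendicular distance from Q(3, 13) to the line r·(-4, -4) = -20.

11/√2

d = |(-4)·3 + (-4)·13 − (-20)| / √(16 + 16) = |-44|/(4√2) = 11/√2.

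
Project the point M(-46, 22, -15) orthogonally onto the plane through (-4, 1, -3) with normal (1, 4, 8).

(-136/3, 74/3, -29/3)

n = (1, 4, 8), |n|² = 81, and n·M − (-24) = -54.
t = -54/81 = -2/3, so the foot is M − t·n = (-46, 22, -15) − (-2/3)·(1, 4, 8) = (-136/3, 74/3, -29/3).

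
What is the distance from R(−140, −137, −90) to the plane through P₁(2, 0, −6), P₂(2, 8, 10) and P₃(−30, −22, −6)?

2

P₁P₂ = (0, 8, 16) and P₁P₃ = (−32, −22, 0), so a normal is n = P₁P₂ × P₁P₃ = (352, −512, 256).
n = (352, −512, 256); n·P − (-832) = -1344; |n| = 672; distance = 1344/672 = 2.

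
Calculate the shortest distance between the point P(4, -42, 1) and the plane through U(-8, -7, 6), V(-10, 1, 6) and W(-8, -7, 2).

13√17/17

UV = (-2, 8, 0) and UW = (0, 0, -4), so a normal is n = UV × UW = (-32, -8, 0).
Then n·(4, -42, 1) - 312 = -104.
|n| = √(1024 + 64 + 0) = 8√17, so the distance is |-104|/(8√17) = 13√17/17.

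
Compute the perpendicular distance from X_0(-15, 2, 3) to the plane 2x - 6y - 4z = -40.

√14/2

n = (2, -6, -4); n·P − (-40) = -14; |n| = 2√14; distance = 14/(2√14) = 7/√14.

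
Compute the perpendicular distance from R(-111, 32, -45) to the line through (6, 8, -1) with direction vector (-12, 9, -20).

3√689

Direction vector d = (-12, 9, -20).
AP = (-117, 24, -44), and AP × d = (-84, -1812, -765).
|AP × d|² = 3875625 and |d|² = 625, so the distance is √(3875625/625) = √6201 = 3√689.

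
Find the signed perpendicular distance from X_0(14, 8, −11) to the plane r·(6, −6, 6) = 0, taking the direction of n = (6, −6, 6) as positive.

n·X_0 − 0 = -30.
|n| = 6√3, so the signed distance is -5/√3.

-5/√3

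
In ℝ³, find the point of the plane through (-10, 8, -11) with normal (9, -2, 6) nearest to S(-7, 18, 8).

(-16, 20, 2)

n = (9, -2, 6), |n|² = 121, and n·S − (-172) = 121.
t = 121/121 = 1, so the foot is S − t·n = (-7, 18, 8) − 1·(9, -2, 6) = (-16, 20, 2).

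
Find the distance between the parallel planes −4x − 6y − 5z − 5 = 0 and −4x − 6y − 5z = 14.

9/√77

Both planes have normal n = (−4, −6, −5), |n| = √77. Any point on the first plane is at distance |14 − 5|/|n| = 9/√77 from the second.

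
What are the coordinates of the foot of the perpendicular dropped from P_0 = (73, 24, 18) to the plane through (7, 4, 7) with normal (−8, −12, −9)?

n = (−8, −12, −9), |n|² = 289, and n·P_0 − (-167) = -867.
t = -867/289 = -3, so the foot is P_0 − t·n = (73, 24, 18) − (-3)·(−8, −12, −9) = (49, −12, −9).

(49, -12, -9)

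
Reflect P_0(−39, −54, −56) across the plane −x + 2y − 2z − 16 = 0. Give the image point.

n = (−1, 2, −2), |n|² = 9, n·P_0 − 16 = 27, so t = 27/9 = 3.
Foot F = P_0 − 3·n = (−36, −60, −50); the reflection is 2F − P_0 = (−33, −66, −44).

(-33, -66, -44)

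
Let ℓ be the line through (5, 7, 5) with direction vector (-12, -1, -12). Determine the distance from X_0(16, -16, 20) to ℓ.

Direction vector d = (-12, -1, -12).
AP = (11, -23, 15), and AP × d = (291, -48, -287).
|AP × d|² = 169354 and |d|² = 289, so the distance is √(169354/289) = √586.

√586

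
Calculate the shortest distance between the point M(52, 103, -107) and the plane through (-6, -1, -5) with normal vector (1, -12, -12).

The plane has equation n·(r − (-6, -1, -5)) = 0, i.e. n·r = 66.
Then n·(52, 103, -107) - 66 = 34.
|n| = √(1 + 144 + 144) = 17, so the distance is |34|/17 = 2.

2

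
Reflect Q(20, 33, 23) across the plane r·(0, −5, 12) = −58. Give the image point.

n = (0, −5, 12), |n|² = 169, n·Q − (-58) = 169, so t = 169/169 = 1.
Foot F = Q − 1·n = (20, 38, 11); the reflection is 2F − Q = (20, 43, −1).

(20, 43, -1)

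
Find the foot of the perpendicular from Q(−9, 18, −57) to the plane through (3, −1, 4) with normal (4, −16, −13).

(-13, 34, -44)

n = (4, −16, −13), |n|² = 441, and n·Q − (-24) = 441.
t = 441/441 = 1, so the foot is Q − t·n = (−9, 18, −57) − 1·(4, −16, −13) = (−13, 34, −44).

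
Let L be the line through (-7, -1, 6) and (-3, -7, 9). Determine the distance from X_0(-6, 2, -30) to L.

3√118

A direction vector is d = (4, -6, 3).
AP = (1, 3, -36), and AP × d = (-207, -147, -18).
|AP × d|² = 64782 and |d|² = 61, so the distance is √(64782/61) = √1062 = 3√118.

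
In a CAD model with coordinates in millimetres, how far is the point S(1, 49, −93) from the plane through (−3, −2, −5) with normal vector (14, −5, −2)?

23/15

The plane has equation n·(r − (−3, −2, −5)) = 0, i.e. n·r = -22.
Then n·(1, 49, −93) − (−22) = −23.
|n| = √(196 + 25 + 4) = 15, so the distance is |-23|/15 = 23/15.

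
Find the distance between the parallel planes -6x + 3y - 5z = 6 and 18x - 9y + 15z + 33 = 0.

Divide the second equation by -3 to match normals: -6x + 3y - 5z = 11.
With common normal n = (-6, 3, -5) (|n| = √70), the distance is |6 − 11|/|n| = 5/√70 = √70/14.

√70/14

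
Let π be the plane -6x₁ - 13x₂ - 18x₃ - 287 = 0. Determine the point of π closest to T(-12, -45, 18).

(-264/23, -1009/23, 450/23)

The perpendicular from T has direction n = (-6, -13, -18): r = (-12, -45, 18) + λ(-6, -13, -18).
Substitute into the plane: n·(T + λn) = 287 gives 333 + 529λ = 287, so λ = -2/23.
Foot = (-12, -45, 18) + (-2/23)·(-6, -13, -18) = (-264/23, -1009/23, 450/23).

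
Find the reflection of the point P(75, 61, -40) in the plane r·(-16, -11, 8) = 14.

With n = (-16, -11, 8), the signed offset is (n·P − 14)/|n|² = -2205/441 = -5.
P' = P − 2t·n = (75, 61, -40) − (-10)·(-16, -11, 8) = (-85, -49, 40).

(-85, -49, 40)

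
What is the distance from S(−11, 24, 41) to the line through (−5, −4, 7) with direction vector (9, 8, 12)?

Direction vector d = (9, 8, 12).
AP = (−6, 28, 34), and AP × d = (64, 378, −300).
|AP × d|² = 236980 and |d|² = 289, so the distance is √(236980/289) = √820 = 2√205.

2√205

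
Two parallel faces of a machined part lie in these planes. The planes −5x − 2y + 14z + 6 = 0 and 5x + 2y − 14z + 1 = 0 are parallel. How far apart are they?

7/15

Divide the second equation by -1 to match normals: −5x − 2y + 14z = 1.
Both planes have normal n = (−5, −2, 14), |n| = 15. Any point on the first plane is at distance |1 − (-6)|/|n| = 7/15 from the second.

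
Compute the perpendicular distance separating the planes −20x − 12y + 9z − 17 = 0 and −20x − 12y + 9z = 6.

Both planes have normal n = (−20, −12, 9), |n| = 25. Any point on the first plane is at distance |6 − 17|/|n| = 11/25 from the second.

11/25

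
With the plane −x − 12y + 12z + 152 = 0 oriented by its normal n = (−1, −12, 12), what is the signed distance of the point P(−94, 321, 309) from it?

n·P − (-152) = 102.
|n| = 17, so the signed distance is 102/17 = 6.

6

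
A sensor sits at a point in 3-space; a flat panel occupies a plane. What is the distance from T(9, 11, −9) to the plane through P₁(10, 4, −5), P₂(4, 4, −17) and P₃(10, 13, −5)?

P₁P₂ = (−6, 0, −12) and P₁P₃ = (0, 9, 0), so a normal is n = P₁P₂ × P₁P₃ = (108, 0, −54).
Then n·(9, 11, −9) − 1350 = 108.
|n| = √(11664 + 0 + 2916) = 54√5, so the distance is |108|/(54√5) = 2/√5.

2√5/5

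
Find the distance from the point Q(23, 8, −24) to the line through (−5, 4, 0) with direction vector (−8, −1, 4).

Direction vector d = (−8, −1, 4).
AP = (28, 4, −24), and AP × d = (−8, 80, 4).
|AP × d|² = 6480 and |d|² = 81, so the distance is √(6480/81) = √80 = 4√5.

4√5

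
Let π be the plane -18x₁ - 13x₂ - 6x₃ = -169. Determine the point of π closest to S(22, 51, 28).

(-14, 25, 16)

n = (-18, -13, -6), |n|² = 529, and n·S − (-169) = -1058.
t = -1058/529 = -2, so the foot is S − t·n = (22, 51, 28) − (-2)·(-18, -13, -6) = (-14, 25, 16).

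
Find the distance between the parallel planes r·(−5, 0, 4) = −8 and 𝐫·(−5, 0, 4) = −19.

11/√41

With common normal n = (−5, 0, 4) (|n| = √41), the distance is |(-8) − (-19)|/|n| = 11/√41 = 11√41/41.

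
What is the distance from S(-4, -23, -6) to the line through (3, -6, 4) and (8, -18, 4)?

A direction vector is d = (5, -12, 0).
AP = (-7, -17, -10); AP·d = 169, |AP|² = 438, |d|² = 169.
distance² = |AP|² − (AP·d)²/|d|² = 438 − 28561/169 = 269, so the distance is √269.

√269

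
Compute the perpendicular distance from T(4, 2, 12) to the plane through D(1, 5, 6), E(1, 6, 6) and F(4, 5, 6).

6

DE = (0, 1, 0) and DF = (3, 0, 0), so a normal is n = DE × DF = (0, 0, −3).
Then n·(4, 2, 12) − (−18) = −18.
|n| = √(0 + 0 + 9) = 3, so the distance is |-18|/3 = 6.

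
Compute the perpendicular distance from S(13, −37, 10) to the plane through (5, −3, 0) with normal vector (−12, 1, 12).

10/17

The plane has equation n·(r − (5, −3, 0)) = 0, i.e. n·r = -63.
d = |(-12)·13 + 1·(-37) + 12·10 − (-63)| / √(144 + 1 + 144) = |-10| / 17 = 10/17.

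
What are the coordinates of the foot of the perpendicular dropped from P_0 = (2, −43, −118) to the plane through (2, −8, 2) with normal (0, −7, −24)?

(2, -8, 2)

n = (0, −7, −24), |n|² = 625, and n·P_0 − 8 = 3125.
t = 3125/625 = 5, so the foot is P_0 − t·n = (2, −43, −118) − 5·(0, −7, −24) = (2, −8, 2).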